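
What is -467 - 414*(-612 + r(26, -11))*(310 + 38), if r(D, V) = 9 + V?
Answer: 88459741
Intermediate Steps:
-467 - 414*(-612 + r(26, -11))*(310 + 38) = -467 - 414*(-612 + (9 - 11))*(310 + 38) = -467 - 414*(-612 - 2)*348 = -467 - (-254196)*348 = -467 - 414*(-213672) = -467 + 88460208 = 88459741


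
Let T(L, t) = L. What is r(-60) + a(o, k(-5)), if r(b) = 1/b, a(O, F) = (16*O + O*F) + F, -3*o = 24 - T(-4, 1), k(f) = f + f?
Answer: -3961/60 ≈ -66.017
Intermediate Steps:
k(f) = 2*f
o = -28/3 (o = -(24 - 1*(-4))/3 = -(24 + 4)/3 = -⅓*28 = -28/3 ≈ -9.3333)
a(O, F) = F + 16*O + F*O (a(O, F) = (16*O + F*O) + F = F + 16*O + F*O)
r(-60) + a(o, k(-5)) = 1/(-60) + (2*(-5) + 16*(-28/3) + (2*(-5))*(-28/3)) = -1/60 + (-10 - 448/3 - 10*(-28/3)) = -1/60 + (-10 - 448/3 + 280/3) = -1/60 - 66 = -3961/60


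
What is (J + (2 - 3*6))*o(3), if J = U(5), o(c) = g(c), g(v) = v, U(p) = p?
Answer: -33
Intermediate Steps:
o(c) = c
J = 5
(J + (2 - 3*6))*o(3) = (5 + (2 - 3*6))*3 = (5 + (2 - 18))*3 = (5 - 16)*3 = -11*3 = -33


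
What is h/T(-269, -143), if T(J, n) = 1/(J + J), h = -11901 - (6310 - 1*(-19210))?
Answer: 20132498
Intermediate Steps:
h = -37421 (h = -11901 - (6310 + 19210) = -11901 - 1*25520 = -11901 - 25520 = -37421)
T(J, n) = 1/(2*J)
h/T(-269, -143) = -37421/((1/2)/(-269)) = -37421/((1/2)*(-1/269)) = -37421/(-1/538) = -37421*(-538) = 20132498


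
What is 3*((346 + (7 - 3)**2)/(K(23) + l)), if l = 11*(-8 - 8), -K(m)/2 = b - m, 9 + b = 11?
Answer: -543/67 ≈ -8.1045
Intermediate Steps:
b = 2 (b = -9 + 11 = 2)
K(m) = -4 + 2*m (K(m) = -2*(2 - m) = -4 + 2*m)
l = -176 (l = 11*(-16) = -176)
3*((346 + (7 - 3)**2)/(K(23) + l)) = 3*((346 + (7 - 3)**2)/((-4 + 2*23) - 176)) = 3*((346 + 4**2)/((-4 + 46) - 176)) = 3*((346 + 16)/(42 - 176)) = 3*(362/(-134)) = 3*(362*(-1/134)) = 3*(-181/67) = -543/67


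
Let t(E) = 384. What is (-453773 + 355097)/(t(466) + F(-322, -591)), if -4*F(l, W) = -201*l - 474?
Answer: 5482/871 ≈ 6.2939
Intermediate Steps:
F(l, W) = 237/2 + 201*l/4 (F(l, W) = -(-201*l - 474)/4 = -(-474 - 201*l)/4 = 237/2 + 201*l/4)
(-453773 + 355097)/(t(466) + F(-322, -591)) = (-453773 + 355097)/(384 + (237/2 + (201/4)*(-322))) = -98676/(384 + (237/2 - 32361/2)) = -98676/(384 - 16062) = -98676/(-15678) = -98676*(-1/15678) = 5482/871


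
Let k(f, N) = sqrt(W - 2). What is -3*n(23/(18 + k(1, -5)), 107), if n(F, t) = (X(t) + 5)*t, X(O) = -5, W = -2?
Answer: 0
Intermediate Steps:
k(f, N) = 2*I (k(f, N) = sqrt(-2 - 2) = sqrt(-4) = 2*I)
n(F, t) = 0 (n(F, t) = (-5 + 5)*t = 0*t = 0)
-3*n(23/(18 + k(1, -5)), 107) = -3*0 = 0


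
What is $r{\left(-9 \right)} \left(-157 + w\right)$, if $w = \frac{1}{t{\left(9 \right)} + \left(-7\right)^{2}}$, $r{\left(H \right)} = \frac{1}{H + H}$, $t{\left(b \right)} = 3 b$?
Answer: $\frac{3977}{456} \approx 8.7215$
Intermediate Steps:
$r{\left(H \right)} = \frac{1}{2 H}$
$w = \frac{1}{76}$ ($w = \frac{1}{3 \cdot 9 + \left(-7\right)^{2}} = \frac{1}{27 + 49} = \frac{1}{76} \approx 0.013158$)
$r{\left(-9 \right)} \left(-157 + w\right) = \frac{1}{2 \left(-9\right)} \left(-157 + \frac{1}{76}\right) = \frac{1}{2} \left(- \frac{1}{9}\right) \left(- \frac{11931}{76}\right) = \left(- \frac{1}{18}\right) \left(- \frac{11931}{76}\right) = \frac{3977}{456}$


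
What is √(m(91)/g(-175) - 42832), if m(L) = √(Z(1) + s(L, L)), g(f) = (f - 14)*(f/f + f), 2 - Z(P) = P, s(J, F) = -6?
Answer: √(-571880699712 + 406*I*√5)/3654 ≈ 1.6427e-7 + 206.96*I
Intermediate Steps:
Z(P) = 2 - P
g(f) = (1 + f)*(-14 + f) (g(f) = (-14 + f)*(1 + f) = (1 + f)*(-14 + f))
m(L) = I*√5 (m(L) = √((2 - 1*1) - 6) = √((2 - 1) - 6) = √(1 - 6) = √(-5) = I*√5)
√(m(91)/g(-175) - 42832) = √((I*√5)/(-14 + (-175)² - 13*(-175)) - 42832) = √((I*√5)/(-14 + 30625 + 2275) - 42832) = √((I*√5)/32886 - 42832) = √((I*√5)*(1/32886) - 42832) = √(I*√5/32886 - 42832) = √(-42832 + I*√5/32886)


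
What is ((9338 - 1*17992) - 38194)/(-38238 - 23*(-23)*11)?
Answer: 46848/32419 ≈ 1.4451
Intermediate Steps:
((9338 - 1*17992) - 38194)/(-38238 - 23*(-23)*11) = ((9338 - 17992) - 38194)/(-38238 + 529*11) = (-8654 - 38194)/(-38238 + 5819) = -46848/(-32419) = -46848*(-1/32419) = 46848/32419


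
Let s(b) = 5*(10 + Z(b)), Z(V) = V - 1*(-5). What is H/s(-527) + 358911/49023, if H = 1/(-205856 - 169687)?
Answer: 38339275005767/5236691765760 ≈ 7.3213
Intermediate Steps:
Z(V) = 5 + V (Z(V) = V + 5 = 5 + V)
H = -1/375543 (H = 1/(-375543) = -1/375543 ≈ -2.6628e-6)
s(b) = 75 + 5*b (s(b) = 5*(10 + (5 + b)) = 5*(15 + b) = 75 + 5*b)
H/s(-527) + 358911/49023 = -1/(375543*(75 + 5*(-527))) + 358911/49023 = -1/(375543*(75 - 2635)) + 358911*(1/49023) = -1/375543/(-2560) + 39879/5447 = -1/375543*(-1/2560) + 39879/5447 = 1/961390080 + 39879/5447 = 38339275005767/5236691765760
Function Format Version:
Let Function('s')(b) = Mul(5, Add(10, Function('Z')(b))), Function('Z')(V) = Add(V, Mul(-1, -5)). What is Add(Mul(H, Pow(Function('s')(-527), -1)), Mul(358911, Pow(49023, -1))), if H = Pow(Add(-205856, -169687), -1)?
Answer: Rational(38339275005767, 5236691765760) ≈ 7.3213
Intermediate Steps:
Function('Z')(V) = Add(5, V) (Function('Z')(V) = Add(V, 5) = Add(5, V))
H = Rational(-1, 375543) (H = Pow(-375543, -1) = Rational(-1, 375543) ≈ -2.6628e-6)
Function('s')(b) = Add(75, Mul(5, b)) (Function('s')(b) = Mul(5, Add(10, Add(5, b))) = Mul(5, Add(15, b)) = Add(75, Mul(5, b)))
Add(Mul(H, Pow(Function('s')(-527), -1)), Mul(358911, Pow(49023, -1))) = Add(Mul(Rational(-1, 375543), Pow(Add(75, Mul(5, -527)), -1)), Mul(358911, Pow(49023, -1))) = Add(Mul(Rational(-1, 375543), Pow(Add(75, -2635), -1)), Mul(358911, Rational(1, 49023))) = Add(Mul(Rational(-1, 375543), Pow(-2560, -1)), Rational(39879, 5447)) = Add(Mul(Rational(-1, 375543), Rational(-1, 2560)), Rational(39879, 5447)) = Add(Rational(1, 961390080), Rational(39879, 5447)) = Rational(38339275005767, 5236691765760)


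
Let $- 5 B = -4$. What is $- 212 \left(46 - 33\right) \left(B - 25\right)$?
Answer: $\frac{333476}{5} \approx 66695.0$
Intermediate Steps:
$B = \frac{4}{5}$ ($B = \left(- \frac{1}{5}\right) \left(-4\right) = \frac{4}{5} \approx 0.8$)
$- 212 \left(46 - 33\right) \left(B - 25\right) = - 212 \left(46 - 33\right) \left(\frac{4}{5} - 25\right) = - 212 \cdot 13 \left(- \frac{121}{5}\right) = \left(-212\right) \left(- \frac{1573}{5}\right) = \frac{333476}{5}$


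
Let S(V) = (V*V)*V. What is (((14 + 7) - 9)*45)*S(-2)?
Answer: -4320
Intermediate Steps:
S(V) = V³ (S(V) = V²*V = V³)
(((14 + 7) - 9)*45)*S(-2) = (((14 + 7) - 9)*45)*(-2)³ = ((21 - 9)*45)*(-8) = (12*45)*(-8) = 540*(-8) = -4320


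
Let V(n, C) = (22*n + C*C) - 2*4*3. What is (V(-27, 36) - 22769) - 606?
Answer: -22697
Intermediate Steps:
V(n, C) = -24 + C² + 22*n (V(n, C) = (22*n + C²) - 8*3 = (C² + 22*n) - 24 = -24 + C² + 22*n)
(V(-27, 36) - 22769) - 606 = ((-24 + 36² + 22*(-27)) - 22769) - 606 = ((-24 + 1296 - 594) - 22769) - 606 = (678 - 22769) - 606 = -22091 - 606 = -22697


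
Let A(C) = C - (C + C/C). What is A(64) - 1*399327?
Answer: -399328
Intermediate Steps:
A(C) = -1 (A(C) = C - (C + 1) = C - (1 + C) = C + (-1 - C) = -1)
A(64) - 1*399327 = -1 - 1*399327 = -1 - 399327 = -399328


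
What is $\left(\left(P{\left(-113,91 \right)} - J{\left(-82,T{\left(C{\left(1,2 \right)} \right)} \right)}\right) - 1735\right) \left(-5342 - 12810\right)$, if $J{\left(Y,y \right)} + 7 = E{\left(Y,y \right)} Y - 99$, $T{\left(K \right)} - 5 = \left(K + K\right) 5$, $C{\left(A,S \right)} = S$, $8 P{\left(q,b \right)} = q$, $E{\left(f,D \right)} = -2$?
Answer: $32802933$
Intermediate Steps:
$P{\left(q,b \right)} = \frac{q}{8}$
$T{\left(K \right)} = 5 + 10 K$ ($T{\left(K \right)} = 5 + \left(K + K\right) 5 = 5 + 2 K 5 = 5 + 10 K$)
$J{\left(Y,y \right)} = -106 - 2 Y$ ($J{\left(Y,y \right)} = -7 - \left(99 + 2 Y\right) = -106 - 2 Y$)
$\left(\left(P{\left(-113,91 \right)} - J{\left(-82,T{\left(C{\left(1,2 \right)} \right)} \right)}\right) - 1735\right) \left(-5342 - 12810\right) = \left(\left(\frac{1}{8} \left(-113\right) - \left(-106 - -164\right)\right) - 1735\right) \left(-5342 - 12810\right) = \left(\left(- \frac{113}{8} - \left(-106 + 164\right)\right) - 1735\right) \left(-18152\right) = \left(\left(- \frac{113}{8} - 58\right) - 1735\right) \left(-18152\right) = \left(- \frac{577}{8} - 1735\right) \left(-18152\right) = \left(- \frac{14457}{8}\right) \left(-18152\right) = 32802933$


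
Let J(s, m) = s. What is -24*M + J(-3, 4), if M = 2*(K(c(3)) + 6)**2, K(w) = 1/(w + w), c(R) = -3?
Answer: -4909/3 ≈ -1636.3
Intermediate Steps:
K(w) = 1/(2*w)
M = 1225/18 (M = 2*((1/2)/(-3) + 6)**2 = 2*((1/2)*(-1/3) + 6)**2 = 2*(-1/6 + 6)**2 = 2*(35/6)**2 = 2*(1225/36) = 1225/18 ≈ 68.056)
-24*M + J(-3, 4) = -24*1225/18 - 3 = -4900/3 - 3 = -4909/3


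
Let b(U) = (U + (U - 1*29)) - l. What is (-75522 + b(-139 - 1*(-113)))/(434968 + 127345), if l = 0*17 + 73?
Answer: -75676/562313 ≈ -0.13458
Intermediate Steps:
l = 73 (l = 0 + 73 = 73)
b(U) = -102 + 2*U (b(U) = (U + (U - 1*29)) - 1*73 = (U + (U - 29)) - 73 = (U + (-29 + U)) - 73 = (-29 + 2*U) - 73 = -102 + 2*U)
(-75522 + b(-139 - 1*(-113)))/(434968 + 127345) = (-75522 + (-102 + 2*(-139 - 1*(-113))))/(434968 + 127345) = (-75522 + (-102 + 2*(-139 + 113)))/562313 = (-75522 + (-102 + 2*(-26)))*(1/562313) = (-75522 + (-102 - 52))*(1/562313) = (-75522 - 154)*(1/562313) = -75676*1/562313 = -75676/562313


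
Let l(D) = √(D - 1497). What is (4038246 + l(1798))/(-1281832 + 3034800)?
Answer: 2019123/876484 + √301/1752968 ≈ 2.3037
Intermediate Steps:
l(D) = √(-1497 + D)
(4038246 + l(1798))/(-1281832 + 3034800) = (4038246 + √(-1497 + 1798))/(-1281832 + 3034800) = (4038246 + √301)/1752968 = (4038246 + √301)*(1/1752968) = 2019123/876484 + √301/1752968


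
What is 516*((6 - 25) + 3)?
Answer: -8256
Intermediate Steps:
516*((6 - 25) + 3) = 516*(-19 + 3) = 516*(-16) = -8256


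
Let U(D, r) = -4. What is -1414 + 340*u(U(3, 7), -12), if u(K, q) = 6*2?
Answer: 2666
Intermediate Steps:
u(K, q) = 12
-1414 + 340*u(U(3, 7), -12) = -1414 + 340*12 = -1414 + 4080 = 2666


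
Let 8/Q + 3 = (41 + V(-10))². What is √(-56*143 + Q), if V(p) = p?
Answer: 2*I*√459340403/479 ≈ 89.487*I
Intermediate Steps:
Q = 4/479 (Q = 8/(-3 + (41 - 10)²) = 8/(-3 + 31²) = 8/(-3 + 961) = 8/958 = 8*(1/958) = 4/479 ≈ 0.0083507)
√(-56*143 + Q) = √(-56*143 + 4/479) = √(-8008 + 4/479) = √(-3835828/479) = 2*I*√459340403/479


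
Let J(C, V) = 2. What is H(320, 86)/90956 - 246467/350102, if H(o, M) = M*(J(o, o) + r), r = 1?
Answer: -2790915767/3980484689 ≈ -0.70115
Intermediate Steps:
H(o, M) = 3*M (H(o, M) = M*(2 + 1) = M*3 = 3*M)
H(320, 86)/90956 - 246467/350102 = (3*86)/90956 - 246467/350102 = 258*(1/90956) - 246467*1/350102 = 129/45478 - 246467/350102 = -2790915767/3980484689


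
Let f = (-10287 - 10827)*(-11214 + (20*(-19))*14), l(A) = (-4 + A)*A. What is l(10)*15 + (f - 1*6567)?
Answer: 349093209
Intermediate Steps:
l(A) = A*(-4 + A)
f = 349098876 (f = -21114*(-11214 - 380*14) = -21114*(-11214 - 5320) = -21114*(-16534) = 349098876)
l(10)*15 + (f - 1*6567) = (10*(-4 + 10))*15 + (349098876 - 1*6567) = (10*6)*15 + (349098876 - 6567) = 60*15 + 349092309 = 900 + 349092309 = 349093209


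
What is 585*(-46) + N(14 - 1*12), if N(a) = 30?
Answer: -26880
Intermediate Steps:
585*(-46) + N(14 - 1*12) = 585*(-46) + 30 = -26910 + 30 = -26880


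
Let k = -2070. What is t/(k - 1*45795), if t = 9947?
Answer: -9947/47865 ≈ -0.20781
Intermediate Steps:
t/(k - 1*45795) = 9947/(-2070 - 1*45795) = 9947/(-2070 - 45795) = 9947/(-47865) = 9947*(-1/47865) = -9947/47865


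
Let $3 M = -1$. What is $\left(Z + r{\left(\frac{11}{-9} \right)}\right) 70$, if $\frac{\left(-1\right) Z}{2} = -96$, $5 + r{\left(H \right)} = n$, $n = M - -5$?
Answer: $\frac{40250}{3} \approx 13417.0$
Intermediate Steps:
$M = - \frac{1}{3}$ ($M = \frac{1}{3} \left(-1\right) = - \frac{1}{3} \approx -0.33333$)
$n = \frac{14}{3}$ ($n = - \frac{1}{3} - -5 = - \frac{1}{3} + 5 = \frac{14}{3} \approx 4.6667$)
$r{\left(H \right)} = - \frac{1}{3}$ ($r{\left(H \right)} = -5 + \frac{14}{3} = - \frac{1}{3}$)
$Z = 192$ ($Z = \left(-2\right) \left(-96\right) = 192$)
$\left(Z + r{\left(\frac{11}{-9} \right)}\right) 70 = \left(192 - \frac{1}{3}\right) 70 = \frac{575}{3} \cdot 70 = \frac{40250}{3}$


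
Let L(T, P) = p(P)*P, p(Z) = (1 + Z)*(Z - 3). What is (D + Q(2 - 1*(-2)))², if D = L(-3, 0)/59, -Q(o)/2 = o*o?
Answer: 1024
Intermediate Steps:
p(Z) = (1 + Z)*(-3 + Z)
Q(o) = -2*o² (Q(o) = -2*o*o = -2*o²)
L(T, P) = P*(-3 + P² - 2*P) (L(T, P) = (-3 + P² - 2*P)*P = P*(-3 + P² - 2*P))
D = 0 (D = (0*(-3 + 0² - 2*0))/59 = (0*(-3 + 0 + 0))*(1/59) = (0*(-3))*(1/59) = 0*(1/59) = 0)
(D + Q(2 - 1*(-2)))² = (0 - 2*(2 - 1*(-2))²)² = (0 - 2*(2 + 2)²)² = (0 - 2*4²)² = (0 - 2*16)² = (0 - 32)² = (-32)² = 1024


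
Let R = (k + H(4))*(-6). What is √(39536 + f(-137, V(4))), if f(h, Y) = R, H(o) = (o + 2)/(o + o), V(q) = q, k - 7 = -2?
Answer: √158006/2 ≈ 198.75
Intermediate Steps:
k = 5 (k = 7 - 2 = 5)
H(o) = (2 + o)/(2*o) (H(o) = (2 + o)/((2*o)) = (2 + o)*(1/(2*o)) = (2 + o)/(2*o))
R = -69/2 (R = (5 + (½)*(2 + 4)/4)*(-6) = (5 + (½)*(¼)*6)*(-6) = (5 + ¾)*(-6) = (23/4)*(-6) = -69/2 ≈ -34.500)
f(h, Y) = -69/2
√(39536 + f(-137, V(4))) = √(39536 - 69/2) = √(79003/2) = √158006/2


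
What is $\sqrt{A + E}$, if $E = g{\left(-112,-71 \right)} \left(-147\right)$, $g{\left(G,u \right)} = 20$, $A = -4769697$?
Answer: $3 i \sqrt{530293} \approx 2184.6 i$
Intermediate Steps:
$E = -2940$ ($E = 20 \left(-147\right) = -2940$)
$\sqrt{A + E} = \sqrt{-4769697 - 2940} = \sqrt{-4772637} = 3 i \sqrt{530293}$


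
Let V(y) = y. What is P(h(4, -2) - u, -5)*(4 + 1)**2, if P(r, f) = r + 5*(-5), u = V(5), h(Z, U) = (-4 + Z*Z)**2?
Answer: 2850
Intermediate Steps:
h(Z, U) = (-4 + Z**2)**2
u = 5
P(r, f) = -25 + r (P(r, f) = r - 25 = -25 + r)
P(h(4, -2) - u, -5)*(4 + 1)**2 = (-25 + ((-4 + 4**2)**2 - 1*5))*(4 + 1)**2 = (-25 + ((-4 + 16)**2 - 5))*5**2 = (-25 + (12**2 - 5))*25 = (-25 + (144 - 5))*25 = (-25 + 139)*25 = 114*25 = 2850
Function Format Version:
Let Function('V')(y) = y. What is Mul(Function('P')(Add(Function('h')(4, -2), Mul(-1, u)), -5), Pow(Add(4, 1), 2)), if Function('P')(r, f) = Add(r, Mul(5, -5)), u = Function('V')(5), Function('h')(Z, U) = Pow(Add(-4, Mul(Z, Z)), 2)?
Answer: 2850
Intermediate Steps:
Function('h')(Z, U) = Pow(Add(-4, Pow(Z, 2)), 2)
u = 5
Function('P')(r, f) = Add(-25, r) (Function('P')(r, f) = Add(r, -25) = Add(-25, r))
Mul(Function('P')(Add(Function('h')(4, -2), Mul(-1, u)), -5), Pow(Add(4, 1), 2)) = Mul(Add(-25, Add(Pow(Add(-4, Pow(4, 2)), 2), Mul(-1, 5))), Pow(Add(4, 1), 2)) = Mul(Add(-25, Add(Pow(Add(-4, 16), 2), -5)), Pow(5, 2)) = Mul(Add(-25, Add(Pow(12, 2), -5)), 25) = Mul(Add(-25, Add(144, -5)), 25) = Mul(Add(-25, 139), 25) = Mul(114, 25) = 2850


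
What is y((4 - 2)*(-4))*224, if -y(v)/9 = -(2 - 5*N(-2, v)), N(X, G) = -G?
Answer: -76608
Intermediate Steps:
y(v) = 18 + 45*v (y(v) = -(-9)*(2 - (-5)*v) = -(-9)*(2 + 5*v) = -9*(-2 - 5*v) = 18 + 45*v)
y((4 - 2)*(-4))*224 = (18 + 45*((4 - 2)*(-4)))*224 = (18 + 45*(2*(-4)))*224 = (18 + 45*(-8))*224 = (18 - 360)*224 = -342*224 = -76608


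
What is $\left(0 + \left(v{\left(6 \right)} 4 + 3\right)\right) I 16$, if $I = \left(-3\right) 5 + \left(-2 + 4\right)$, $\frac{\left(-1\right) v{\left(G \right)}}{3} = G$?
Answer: $14352$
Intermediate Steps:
$v{\left(G \right)} = - 3 G$
$I = -13$ ($I = -15 + 2 = -13$)
$\left(0 + \left(v{\left(6 \right)} 4 + 3\right)\right) I 16 = \left(0 + \left(\left(-3\right) 6 \cdot 4 + 3\right)\right) \left(-13\right) 16 = \left(0 + \left(\left(-18\right) 4 + 3\right)\right) \left(-13\right) 16 = \left(0 + \left(-72 + 3\right)\right) \left(-13\right) 16 = \left(0 - 69\right) \left(-13\right) 16 = \left(-69\right) \left(-13\right) 16 = 897 \cdot 16 = 14352$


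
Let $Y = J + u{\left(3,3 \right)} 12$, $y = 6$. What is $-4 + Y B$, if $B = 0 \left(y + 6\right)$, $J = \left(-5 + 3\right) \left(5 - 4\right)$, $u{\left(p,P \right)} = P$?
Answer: $-4$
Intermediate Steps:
$J = -2$ ($J = \left(-2\right) 1 = -2$)
$Y = 34$ ($Y = -2 + 3 \cdot 12 = -2 + 36 = 34$)
$B = 0$ ($B = 0 \left(6 + 6\right) = 0 \cdot 12 = 0$)
$-4 + Y B = -4 + 34 \cdot 0 = -4 + 0 = -4$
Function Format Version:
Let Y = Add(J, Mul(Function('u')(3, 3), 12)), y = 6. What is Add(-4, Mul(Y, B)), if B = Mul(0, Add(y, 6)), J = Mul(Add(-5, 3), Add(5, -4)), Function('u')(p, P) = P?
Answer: -4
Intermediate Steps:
J = -2 (J = Mul(-2, 1) = -2)
Y = 34 (Y = Add(-2, Mul(3, 12)) = Add(-2, 36) = 34)
B = 0 (B = Mul(0, Add(6, 6)) = Mul(0, 12) = 0)
Add(-4, Mul(Y, B)) = Add(-4, Mul(34, 0)) = Add(-4, 0) = -4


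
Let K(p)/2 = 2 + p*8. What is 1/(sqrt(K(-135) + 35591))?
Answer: sqrt(3715)/11145 ≈ 0.0054689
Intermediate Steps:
K(p) = 4 + 16*p (K(p) = 2*(2 + p*8) = 2*(2 + 8*p) = 4 + 16*p)
1/(sqrt(K(-135) + 35591)) = 1/(sqrt((4 + 16*(-135)) + 35591)) = 1/(sqrt((4 - 2160) + 35591)) = 1/(sqrt(-2156 + 35591)) = 1/(sqrt(33435)) = 1/(3*sqrt(3715)) = sqrt(3715)/11145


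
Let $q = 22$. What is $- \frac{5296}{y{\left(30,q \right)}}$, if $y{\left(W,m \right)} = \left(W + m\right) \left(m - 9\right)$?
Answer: $- \frac{1324}{169} \approx -7.8343$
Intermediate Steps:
$y{\left(W,m \right)} = \left(-9 + m\right) \left(W + m\right)$ ($y{\left(W,m \right)} = \left(W + m\right) \left(-9 + m\right) = \left(-9 + m\right) \left(W + m\right)$)
$- \frac{5296}{y{\left(30,q \right)}} = - \frac{5296}{22^{2} - 270 - 198 + 30 \cdot 22} = - \frac{5296}{484 - 270 - 198 + 660} = - \frac{5296}{676} = \left(-5296\right) \frac{1}{676} = - \frac{1324}{169}$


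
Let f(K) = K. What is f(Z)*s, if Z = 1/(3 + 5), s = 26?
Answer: 13/4 ≈ 3.2500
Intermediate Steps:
Z = ⅛ (Z = 1/8 = ⅛ ≈ 0.12500)
f(Z)*s = (⅛)*26 = 13/4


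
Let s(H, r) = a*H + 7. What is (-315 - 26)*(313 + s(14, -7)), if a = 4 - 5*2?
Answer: -80476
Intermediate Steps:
a = -6 (a = 4 - 10 = -6)
s(H, r) = 7 - 6*H (s(H, r) = -6*H + 7 = 7 - 6*H)
(-315 - 26)*(313 + s(14, -7)) = (-315 - 26)*(313 + (7 - 6*14)) = -341*(313 + (7 - 84)) = -341*(313 - 77) = -341*236 = -80476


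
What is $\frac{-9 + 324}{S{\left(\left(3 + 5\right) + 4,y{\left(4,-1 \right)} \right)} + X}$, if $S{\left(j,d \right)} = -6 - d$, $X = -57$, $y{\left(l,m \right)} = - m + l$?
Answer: $- \frac{315}{68} \approx -4.6324$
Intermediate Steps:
$y{\left(l,m \right)} = l - m$
$\frac{-9 + 324}{S{\left(\left(3 + 5\right) + 4,y{\left(4,-1 \right)} \right)} + X} = \frac{-9 + 324}{\left(-6 - \left(4 - -1\right)\right) - 57} = \frac{315}{\left(-6 - \left(4 + 1\right)\right) - 57} = \frac{315}{\left(-6 - 5\right) - 57} = \frac{315}{-11 - 57} = \frac{315}{-68} = 315 \left(- \frac{1}{68}\right) = - \frac{315}{68}$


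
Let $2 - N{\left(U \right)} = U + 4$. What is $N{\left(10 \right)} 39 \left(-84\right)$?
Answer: $39312$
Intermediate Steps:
$N{\left(U \right)} = -2 - U$ ($N{\left(U \right)} = 2 - \left(U + 4\right) = 2 - \left(4 + U\right) = -2 - U$)
$N{\left(10 \right)} 39 \left(-84\right) = \left(-2 - 10\right) 39 \left(-84\right) = \left(-12\right) 39 \left(-84\right) = \left(-468\right) \left(-84\right) = 39312$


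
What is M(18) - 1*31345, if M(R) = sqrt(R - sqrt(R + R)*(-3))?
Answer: -31339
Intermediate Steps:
M(R) = sqrt(R + 3*sqrt(2)*sqrt(R)) (M(R) = sqrt(R - sqrt(2*R)*(-3)) = sqrt(R - sqrt(2)*sqrt(R)*(-3)) = sqrt(R + 3*sqrt(2)*sqrt(R)))
M(18) - 1*31345 = sqrt(18 + 3*sqrt(2)*sqrt(18)) - 1*31345 = sqrt(18 + 3*sqrt(2)*(3*sqrt(2))) - 31345 = sqrt(18 + 18) - 31345 = sqrt(36) - 31345 = 6 - 31345 = -31339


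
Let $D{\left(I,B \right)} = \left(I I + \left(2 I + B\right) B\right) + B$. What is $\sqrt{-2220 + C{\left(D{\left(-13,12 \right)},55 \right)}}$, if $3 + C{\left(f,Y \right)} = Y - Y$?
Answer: $3 i \sqrt{247} \approx 47.149 i$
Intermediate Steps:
$D{\left(I,B \right)} = B + I^{2} + B \left(B + 2 I\right)$ ($D{\left(I,B \right)} = \left(I^{2} + \left(B + 2 I\right) B\right) + B = \left(I^{2} + B \left(B + 2 I\right)\right) + B = B + I^{2} + B \left(B + 2 I\right)$)
$C{\left(f,Y \right)} = -3$ ($C{\left(f,Y \right)} = -3 + \left(Y - Y\right) = -3 + 0 = -3$)
$\sqrt{-2220 + C{\left(D{\left(-13,12 \right)},55 \right)}} = \sqrt{-2220 - 3} = \sqrt{-2223} = 3 i \sqrt{247}$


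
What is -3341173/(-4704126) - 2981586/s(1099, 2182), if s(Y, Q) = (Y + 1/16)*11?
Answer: -223765799782121/909942612810 ≈ -245.91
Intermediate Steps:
s(Y, Q) = 11/16 + 11*Y (s(Y, Q) = (Y + 1/16)*11 = (1/16 + Y)*11 = 11/16 + 11*Y)
-3341173/(-4704126) - 2981586/s(1099, 2182) = -3341173/(-4704126) - 2981586/(11/16 + 11*1099) = -3341173*(-1/4704126) - 2981586/(11/16 + 12089) = 3341173/4704126 - 2981586/193435/16 = 3341173/4704126 - 2981586*16/193435 = 3341173/4704126 - 47705376/193435 = -223765799782121/909942612810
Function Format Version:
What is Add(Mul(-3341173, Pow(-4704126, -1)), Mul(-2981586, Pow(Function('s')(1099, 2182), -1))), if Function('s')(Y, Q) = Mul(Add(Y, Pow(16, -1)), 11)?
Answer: Rational(-223765799782121, 909942612810) ≈ -245.91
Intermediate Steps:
Function('s')(Y, Q) = Add(Rational(11, 16), Mul(11, Y)) (Function('s')(Y, Q) = Mul(Add(Y, Rational(1, 16)), 11) = Mul(Add(Rational(1, 16), Y), 11) = Add(Rational(11, 16), Mul(11, Y)))
Add(Mul(-3341173, Pow(-4704126, -1)), Mul(-2981586, Pow(Function('s')(1099, 2182), -1))) = Add(Mul(-3341173, Pow(-4704126, -1)), Mul(-2981586, Pow(Add(Rational(11, 16), Mul(11, 1099)), -1))) = Add(Mul(-3341173, Rational(-1, 4704126)), Mul(-2981586, Pow(Add(Rational(11, 16), 12089), -1))) = Add(Rational(3341173, 4704126), Mul(-2981586, Pow(Rational(193435, 16), -1))) = Add(Rational(3341173, 4704126), Mul(-2981586, Rational(16, 193435))) = Add(Rational(3341173, 4704126), Rational(-47705376, 193435)) = Rational(-223765799782121, 909942612810)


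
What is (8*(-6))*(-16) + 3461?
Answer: 4229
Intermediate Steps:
(8*(-6))*(-16) + 3461 = -48*(-16) + 3461 = 768 + 3461 = 4229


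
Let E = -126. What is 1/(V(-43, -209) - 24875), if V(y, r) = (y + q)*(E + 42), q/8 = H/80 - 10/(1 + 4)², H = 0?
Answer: -5/104971 ≈ -4.7632e-5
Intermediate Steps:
q = -16/5 (q = 8*(0/80 - 10/(1 + 4)²) = 8*(0*(1/80) - 10/(5²)) = 8*(0 - 10/25) = 8*(0 - 10*1/25) = 8*(0 - ⅖) = 8*(-⅖) = -16/5 ≈ -3.2000)
V(y, r) = 1344/5 - 84*y (V(y, r) = (y - 16/5)*(-126 + 42) = (-16/5 + y)*(-84) = 1344/5 - 84*y)
1/(V(-43, -209) - 24875) = 1/((1344/5 - 84*(-43)) - 24875) = 1/((1344/5 + 3612) - 24875) = 1/(19404/5 - 24875) = 1/(-104971/5) = -5/104971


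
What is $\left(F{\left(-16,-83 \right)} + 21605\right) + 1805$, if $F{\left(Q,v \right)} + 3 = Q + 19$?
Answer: $23410$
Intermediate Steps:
$F{\left(Q,v \right)} = 16 + Q$ ($F{\left(Q,v \right)} = -3 + \left(Q + 19\right) = -3 + \left(19 + Q\right) = 16 + Q$)
$\left(F{\left(-16,-83 \right)} + 21605\right) + 1805 = \left(\left(16 - 16\right) + 21605\right) + 1805 = \left(0 + 21605\right) + 1805 = 21605 + 1805 = 23410$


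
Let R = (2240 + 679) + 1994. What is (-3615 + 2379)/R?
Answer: -1236/4913 ≈ -0.25158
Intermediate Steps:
R = 4913 (R = 2919 + 1994 = 4913)
(-3615 + 2379)/R = (-3615 + 2379)/4913 = -1236*1/4913 = -1236/4913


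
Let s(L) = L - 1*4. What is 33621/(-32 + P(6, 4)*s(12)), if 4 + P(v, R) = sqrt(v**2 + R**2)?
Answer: -11207/4 - 11207*sqrt(13)/16 ≈ -5327.2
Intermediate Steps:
s(L) = -4 + L (s(L) = L - 4 = -4 + L)
P(v, R) = -4 + sqrt(R**2 + v**2) (P(v, R) = -4 + sqrt(v**2 + R**2) = -4 + sqrt(R**2 + v**2))
33621/(-32 + P(6, 4)*s(12)) = 33621/(-32 + (-4 + sqrt(4**2 + 6**2))*(-4 + 12)) = 33621/(-32 + (-4 + sqrt(16 + 36))*8) = 33621/(-32 + (-4 + sqrt(52))*8) = 33621/(-32 + (-4 + 2*sqrt(13))*8) = 33621/(-32 + (-32 + 16*sqrt(13))) = 33621/(-64 + 16*sqrt(13))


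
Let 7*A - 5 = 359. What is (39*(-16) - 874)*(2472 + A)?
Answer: -3780952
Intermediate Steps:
A = 52 (A = 5/7 + (⅐)*359 = 5/7 + 359/7 = 52)
(39*(-16) - 874)*(2472 + A) = (39*(-16) - 874)*(2472 + 52) = (-624 - 874)*2524 = -1498*2524 = -3780952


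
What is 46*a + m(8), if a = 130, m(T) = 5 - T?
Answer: 5977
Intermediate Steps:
46*a + m(8) = 46*130 + (5 - 1*8) = 5980 + (5 - 8) = 5980 - 3 = 5977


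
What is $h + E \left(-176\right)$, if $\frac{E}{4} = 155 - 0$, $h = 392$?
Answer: $-108728$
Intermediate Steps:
$E = 620$ ($E = 4 \left(155 - 0\right) = 4 \left(155 + 0\right) = 4 \cdot 155 = 620$)
$h + E \left(-176\right) = 392 + 620 \left(-176\right) = 392 - 109120 = -108728$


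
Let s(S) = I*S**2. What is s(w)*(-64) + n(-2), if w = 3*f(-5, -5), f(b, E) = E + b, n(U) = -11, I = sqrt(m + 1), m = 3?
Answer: -115211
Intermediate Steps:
I = 2 (I = sqrt(3 + 1) = sqrt(4) = 2)
w = -30 (w = 3*(-5 - 5) = 3*(-10) = -30)
s(S) = 2*S**2
s(w)*(-64) + n(-2) = (2*(-30)**2)*(-64) - 11 = (2*900)*(-64) - 11 = 1800*(-64) - 11 = -115200 - 11 = -115211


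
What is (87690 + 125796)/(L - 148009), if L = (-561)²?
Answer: 1173/916 ≈ 1.2806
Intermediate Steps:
L = 314721
(87690 + 125796)/(L - 148009) = (87690 + 125796)/(314721 - 148009) = 213486/166712 = 213486*(1/166712) = 1173/916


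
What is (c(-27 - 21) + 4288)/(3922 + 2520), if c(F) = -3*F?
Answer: 2216/3221 ≈ 0.68799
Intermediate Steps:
(c(-27 - 21) + 4288)/(3922 + 2520) = (-3*(-27 - 21) + 4288)/(3922 + 2520) = (-3*(-48) + 4288)/6442 = (144 + 4288)*(1/6442) = 4432*(1/6442) = 2216/3221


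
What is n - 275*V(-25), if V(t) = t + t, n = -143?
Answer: 13607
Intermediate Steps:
V(t) = 2*t
n - 275*V(-25) = -143 - 550*(-25) = -143 - 275*(-50) = -143 + 13750 = 13607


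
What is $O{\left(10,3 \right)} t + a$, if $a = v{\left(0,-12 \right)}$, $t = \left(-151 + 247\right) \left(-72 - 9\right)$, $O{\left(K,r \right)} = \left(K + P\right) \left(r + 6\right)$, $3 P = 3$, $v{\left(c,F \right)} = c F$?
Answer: $-769824$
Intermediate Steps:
$v{\left(c,F \right)} = F c$
$P = 1$ ($P = \frac{1}{3} \cdot 3 = 1$)
$O{\left(K,r \right)} = \left(1 + K\right) \left(6 + r\right)$ ($O{\left(K,r \right)} = \left(K + 1\right) \left(r + 6\right) = \left(1 + K\right) \left(6 + r\right)$)
$t = -7776$ ($t = 96 \left(-81\right) = -7776$)
$a = 0$ ($a = \left(-12\right) 0 = 0$)
$O{\left(10,3 \right)} t + a = \left(6 + 3 + 6 \cdot 10 + 10 \cdot 3\right) \left(-7776\right) + 0 = \left(6 + 3 + 60 + 30\right) \left(-7776\right) + 0 = 99 \left(-7776\right) + 0 = -769824 + 0 = -769824$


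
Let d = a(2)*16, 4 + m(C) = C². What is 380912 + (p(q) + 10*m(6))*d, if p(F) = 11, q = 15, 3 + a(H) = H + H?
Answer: 386208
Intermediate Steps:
a(H) = -3 + 2*H (a(H) = -3 + (H + H) = -3 + 2*H)
m(C) = -4 + C²
d = 16 (d = (-3 + 2*2)*16 = (-3 + 4)*16 = 1*16 = 16)
380912 + (p(q) + 10*m(6))*d = 380912 + (11 + 10*(-4 + 6²))*16 = 380912 + (11 + 10*(-4 + 36))*16 = 380912 + (11 + 10*32)*16 = 380912 + (11 + 320)*16 = 380912 + 331*16 = 380912 + 5296 = 386208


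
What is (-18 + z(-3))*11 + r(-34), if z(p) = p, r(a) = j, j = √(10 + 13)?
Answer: -231 + √23 ≈ -226.20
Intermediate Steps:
j = √23 ≈ 4.7958
r(a) = √23
(-18 + z(-3))*11 + r(-34) = (-18 - 3)*11 + √23 = -21*11 + √23 = -231 + √23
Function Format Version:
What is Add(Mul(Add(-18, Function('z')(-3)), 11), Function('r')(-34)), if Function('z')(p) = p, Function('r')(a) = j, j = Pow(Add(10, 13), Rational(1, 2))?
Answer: Add(-231, Pow(23, Rational(1, 2))) ≈ -226.20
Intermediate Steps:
j = Pow(23, Rational(1, 2)) ≈ 4.7958
Function('r')(a) = Pow(23, Rational(1, 2))
Add(Mul(Add(-18, Function('z')(-3)), 11), Function('r')(-34)) = Add(Mul(Add(-18, -3), 11), Pow(23, Rational(1, 2))) = Add(Mul(-21, 11), Pow(23, Rational(1, 2))) = Add(-231, Pow(23, Rational(1, 2)))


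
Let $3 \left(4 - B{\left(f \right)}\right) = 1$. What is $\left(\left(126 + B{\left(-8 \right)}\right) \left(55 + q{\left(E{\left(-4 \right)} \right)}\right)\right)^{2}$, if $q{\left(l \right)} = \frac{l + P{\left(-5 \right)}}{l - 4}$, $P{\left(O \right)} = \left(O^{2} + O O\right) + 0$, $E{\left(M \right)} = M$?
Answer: $\frac{5872616689}{144} \approx 4.0782 \cdot 10^{7}$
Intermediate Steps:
$B{\left(f \right)} = \frac{11}{3}$ ($B{\left(f \right)} = 4 - \frac{1}{3} = \frac{11}{3}$)
$P{\left(O \right)} = 2 O^{2}$ ($P{\left(O \right)} = \left(O^{2} + O^{2}\right) + 0 = 2 O^{2} + 0 = 2 O^{2}$)
$q{\left(l \right)} = \frac{50 + l}{-4 + l}$ ($q{\left(l \right)} = \frac{l + 2 \left(-5\right)^{2}}{l - 4} = \frac{l + 2 \cdot 25}{-4 + l} = \frac{l + 50}{-4 + l} = \frac{50 + l}{-4 + l}$)
$\left(\left(126 + B{\left(-8 \right)}\right) \left(55 + q{\left(E{\left(-4 \right)} \right)}\right)\right)^{2} = \left(\left(126 + \frac{11}{3}\right) \left(55 + \frac{50 - 4}{-4 - 4}\right)\right)^{2} = \left(\frac{389 \left(55 + \frac{1}{-8} \cdot 46\right)}{3}\right)^{2} = \left(\frac{389 \left(55 - \frac{23}{4}\right)}{3}\right)^{2} = \left(\frac{389}{3} \cdot \frac{197}{4}\right)^{2} = \left(\frac{76633}{12}\right)^{2} = \frac{5872616689}{144}$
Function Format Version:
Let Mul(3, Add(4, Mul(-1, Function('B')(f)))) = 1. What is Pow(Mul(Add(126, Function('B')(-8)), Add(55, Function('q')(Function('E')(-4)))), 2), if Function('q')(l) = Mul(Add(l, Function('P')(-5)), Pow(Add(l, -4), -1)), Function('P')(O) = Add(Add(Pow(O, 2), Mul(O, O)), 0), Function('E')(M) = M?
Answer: Rational(5872616689, 144) ≈ 4.0782e+7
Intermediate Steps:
Function('B')(f) = Rational(11, 3) (Function('B')(f) = Add(4, Mul(Rational(-1, 3), 1)) = Add(4, Rational(-1, 3)) = Rational(11, 3))
Function('P')(O) = Mul(2, Pow(O, 2)) (Function('P')(O) = Add(Add(Pow(O, 2), Pow(O, 2)), 0) = Add(Mul(2, Pow(O, 2)), 0) = Mul(2, Pow(O, 2)))
Function('q')(l) = Mul(Pow(Add(-4, l), -1), Add(50, l)) (Function('q')(l) = Mul(Add(l, Mul(2, Pow(-5, 2))), Pow(Add(l, -4), -1)) = Mul(Add(l, Mul(2, 25)), Pow(Add(-4, l), -1)) = Mul(Add(l, 50), Pow(Add(-4, l), -1)) = Mul(Add(50, l), Pow(Add(-4, l), -1)) = Mul(Pow(Add(-4, l), -1), Add(50, l)))
Pow(Mul(Add(126, Function('B')(-8)), Add(55, Function('q')(Function('E')(-4)))), 2) = Pow(Mul(Add(126, Rational(11, 3)), Add(55, Mul(Pow(Add(-4, -4), -1), Add(50, -4)))), 2) = Pow(Mul(Rational(389, 3), Add(55, Mul(Pow(-8, -1), 46))), 2) = Pow(Mul(Rational(389, 3), Add(55, Mul(Rational(-1, 8), 46))), 2) = Pow(Mul(Rational(389, 3), Add(55, Rational(-23, 4))), 2) = Pow(Mul(Rational(389, 3), Rational(197, 4)), 2) = Pow(Rational(76633, 12), 2) = Rational(5872616689, 144)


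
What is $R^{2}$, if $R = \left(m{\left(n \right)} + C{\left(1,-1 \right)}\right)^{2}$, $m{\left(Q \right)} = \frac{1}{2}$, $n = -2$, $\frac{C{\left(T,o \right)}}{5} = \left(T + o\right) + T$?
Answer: $\frac{14641}{16} \approx 915.06$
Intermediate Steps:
$C{\left(T,o \right)} = 5 o + 10 T$ ($C{\left(T,o \right)} = 5 \left(\left(T + o\right) + T\right) = 5 \left(o + 2 T\right) = 5 o + 10 T$)
$m{\left(Q \right)} = \frac{1}{2}$
$R = \frac{121}{4}$ ($R = \left(\frac{1}{2} + \left(5 \left(-1\right) + 10 \cdot 1\right)\right)^{2} = \left(\frac{1}{2} + \left(-5 + 10\right)\right)^{2} = \left(\frac{1}{2} + 5\right)^{2} = \left(\frac{11}{2}\right)^{2} = \frac{121}{4} \approx 30.25$)
$R^{2} = \left(\frac{121}{4}\right)^{2} = \frac{14641}{16}$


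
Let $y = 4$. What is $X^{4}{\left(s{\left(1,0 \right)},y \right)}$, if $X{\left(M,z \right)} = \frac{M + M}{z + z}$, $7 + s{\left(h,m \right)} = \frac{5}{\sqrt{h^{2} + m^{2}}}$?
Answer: $\frac{1}{16} \approx 0.0625$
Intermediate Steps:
$s{\left(h,m \right)} = -7 + \frac{5}{\sqrt{h^{2} + m^{2}}}$
$X{\left(M,z \right)} = \frac{M}{z}$ ($X{\left(M,z \right)} = \frac{2 M}{2 z} = 2 M \frac{1}{2 z} = \frac{M}{z}$)
$X^{4}{\left(s{\left(1,0 \right)},y \right)} = \left(\frac{-7 + \frac{5}{\sqrt{1^{2} + 0^{2}}}}{4}\right)^{4} = \left(\left(-7 + \frac{5}{\sqrt{1 + 0}}\right) \frac{1}{4}\right)^{4} = \left(\left(-7 + 5 \frac{1}{\sqrt{1}}\right) \frac{1}{4}\right)^{4} = \left(\left(-7 + 5 \cdot 1\right) \frac{1}{4}\right)^{4} = \left(\left(-7 + 5\right) \frac{1}{4}\right)^{4} = \left(\left(-2\right) \frac{1}{4}\right)^{4} = \left(- \frac{1}{2}\right)^{4} = \frac{1}{16}$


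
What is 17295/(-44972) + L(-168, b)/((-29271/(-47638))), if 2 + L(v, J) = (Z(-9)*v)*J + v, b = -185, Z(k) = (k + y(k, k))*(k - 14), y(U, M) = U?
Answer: 27565846116863255/1316375412 ≈ 2.0941e+7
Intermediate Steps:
Z(k) = 2*k*(-14 + k) (Z(k) = (k + k)*(k - 14) = (2*k)*(-14 + k) = 2*k*(-14 + k))
L(v, J) = -2 + v + 414*J*v (L(v, J) = -2 + (((2*(-9)*(-14 - 9))*v)*J + v) = -2 + (((2*(-9)*(-23))*v)*J + v) = -2 + ((414*v)*J + v) = -2 + (414*J*v + v) = -2 + (v + 414*J*v) = -2 + v + 414*J*v)
17295/(-44972) + L(-168, b)/((-29271/(-47638))) = 17295/(-44972) + (-2 - 168 + 414*(-185)*(-168))/((-29271/(-47638))) = 17295*(-1/44972) + (-2 - 168 + 12867120)/((-29271*(-1/47638))) = -17295/44972 + 12866950/(29271/47638) = -17295/44972 + 12866950*(47638/29271) = -17295/44972 + 612955764100/29271 = 27565846116863255/1316375412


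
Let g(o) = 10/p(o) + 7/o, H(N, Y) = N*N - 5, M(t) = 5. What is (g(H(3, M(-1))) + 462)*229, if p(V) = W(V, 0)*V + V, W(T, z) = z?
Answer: 427085/4 ≈ 1.0677e+5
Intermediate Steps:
p(V) = V (p(V) = 0*V + V = 0 + V = V)
H(N, Y) = -5 + N² (H(N, Y) = N² - 5 = -5 + N²)
g(o) = 17/o (g(o) = 10/o + 7/o = 17/o)
(g(H(3, M(-1))) + 462)*229 = (17/(-5 + 3²) + 462)*229 = (17/(-5 + 9) + 462)*229 = (17/4 + 462)*229 = (1865/4)*229 = 427085/4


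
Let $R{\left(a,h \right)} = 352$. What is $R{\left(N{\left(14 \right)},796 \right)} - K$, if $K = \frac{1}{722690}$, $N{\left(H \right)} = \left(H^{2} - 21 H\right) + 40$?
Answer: $\frac{254386879}{722690} \approx 352.0$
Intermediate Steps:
$N{\left(H \right)} = 40 + H^{2} - 21 H$
$K = \frac{1}{722690} \approx 1.3837 \cdot 10^{-6}$
$R{\left(N{\left(14 \right)},796 \right)} - K = 352 - \frac{1}{722690} = \frac{254386879}{722690}$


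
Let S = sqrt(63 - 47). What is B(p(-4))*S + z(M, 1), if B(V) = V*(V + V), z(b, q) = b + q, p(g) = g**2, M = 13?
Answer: 2062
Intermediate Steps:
B(V) = 2*V**2 (B(V) = V*(2*V) = 2*V**2)
S = 4 (S = sqrt(16) = 4)
B(p(-4))*S + z(M, 1) = (2*((-4)**2)**2)*4 + (13 + 1) = (2*16**2)*4 + 14 = (2*256)*4 + 14 = 512*4 + 14 = 2048 + 14 = 2062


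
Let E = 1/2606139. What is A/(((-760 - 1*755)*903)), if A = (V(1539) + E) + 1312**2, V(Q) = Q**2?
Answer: -10658756681236/3565315428255 ≈ -2.9896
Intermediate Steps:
E = 1/2606139 ≈ 3.8371e-7
A = 10658756681236/2606139 (A = (1539**2 + 1/2606139) + 1312**2 = (2368521 + 1/2606139) + 1721344 = 6172694950420/2606139 + 1721344 = 10658756681236/2606139 ≈ 4.0899e+6)
A/(((-760 - 1*755)*903)) = 10658756681236/(2606139*(((-760 - 1*755)*903))) = 10658756681236/(2606139*(((-760 - 755)*903))) = 10658756681236/(2606139*((-1515*903))) = (10658756681236/2606139)/(-1368045) = (10658756681236/2606139)*(-1/1368045) = -10658756681236/3565315428255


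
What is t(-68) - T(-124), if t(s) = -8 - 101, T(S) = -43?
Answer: -66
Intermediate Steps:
t(s) = -109
t(-68) - T(-124) = -109 - 1*(-43) = -109 + 43 = -66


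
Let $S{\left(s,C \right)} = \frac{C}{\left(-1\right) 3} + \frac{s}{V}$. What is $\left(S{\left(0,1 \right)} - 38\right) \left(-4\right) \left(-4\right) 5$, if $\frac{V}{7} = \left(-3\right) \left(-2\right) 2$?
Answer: $- \frac{9200}{3} \approx -3066.7$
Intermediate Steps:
$V = 84$ ($V = 7 \left(-3\right) \left(-2\right) 2 = 7 \cdot 6 \cdot 2 = 7 \cdot 12 = 84$)
$S{\left(s,C \right)} = - \frac{C}{3} + \frac{s}{84}$ ($S{\left(s,C \right)} = \frac{C}{\left(-1\right) 3} + \frac{s}{84} = \frac{C}{-3} + s \frac{1}{84} = C \left(- \frac{1}{3}\right) + \frac{s}{84} = - \frac{C}{3} + \frac{s}{84}$)
$\left(S{\left(0,1 \right)} - 38\right) \left(-4\right) \left(-4\right) 5 = \left(\left(\left(- \frac{1}{3}\right) 1 + \frac{1}{84} \cdot 0\right) - 38\right) \left(-4\right) \left(-4\right) 5 = \left(\left(- \frac{1}{3} + 0\right) - 38\right) 16 \cdot 5 = \left(- \frac{1}{3} - 38\right) 80 = \left(- \frac{115}{3}\right) 80 = - \frac{9200}{3}$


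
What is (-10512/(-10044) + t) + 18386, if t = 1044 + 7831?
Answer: 7606111/279 ≈ 27262.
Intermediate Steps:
t = 8875
(-10512/(-10044) + t) + 18386 = (-10512/(-10044) + 8875) + 18386 = (-10512*(-1/10044) + 8875) + 18386 = (292/279 + 8875) + 18386 = 2476417/279 + 18386 = 7606111/279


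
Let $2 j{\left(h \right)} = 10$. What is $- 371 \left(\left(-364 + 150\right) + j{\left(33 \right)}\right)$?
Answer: $77539$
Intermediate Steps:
$j{\left(h \right)} = 5$ ($j{\left(h \right)} = \frac{1}{2} \cdot 10 = 5$)
$- 371 \left(\left(-364 + 150\right) + j{\left(33 \right)}\right) = - 371 \left(\left(-364 + 150\right) + 5\right) = - 371 \left(-214 + 5\right) = \left(-371\right) \left(-209\right) = 77539$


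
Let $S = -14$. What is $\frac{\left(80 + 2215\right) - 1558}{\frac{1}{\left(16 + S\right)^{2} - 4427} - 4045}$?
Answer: $- \frac{3259751}{17891036} \approx -0.1822$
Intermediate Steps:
$\frac{\left(80 + 2215\right) - 1558}{\frac{1}{\left(16 + S\right)^{2} - 4427} - 4045} = \frac{\left(80 + 2215\right) - 1558}{\frac{1}{\left(16 - 14\right)^{2} - 4427} - 4045} = \frac{2295 - 1558}{\frac{1}{2^{2} - 4427} - 4045} = \frac{737}{\frac{1}{4 - 4427} - 4045} = \frac{737}{\frac{1}{-4423} - 4045} = \frac{737}{- \frac{1}{4423} - 4045} = \frac{737}{- \frac{17891036}{4423}} = 737 \left(- \frac{4423}{17891036}\right) = - \frac{3259751}{17891036}$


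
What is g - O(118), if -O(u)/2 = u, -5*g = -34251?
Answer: 35431/5 ≈ 7086.2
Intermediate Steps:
g = 34251/5 (g = -⅕*(-34251) = 34251/5 ≈ 6850.2)
O(u) = -2*u
g - O(118) = 34251/5 - (-2)*118 = 34251/5 - 1*(-236) = 34251/5 + 236 = 35431/5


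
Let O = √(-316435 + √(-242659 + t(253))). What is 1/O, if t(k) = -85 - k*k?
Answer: (-316435 + I*√306753)^(-½) ≈ 1.56e-6 - 0.0017777*I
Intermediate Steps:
t(k) = -85 - k²
O = √(-316435 + I*√306753) (O = √(-316435 + √(-242659 + (-85 - 1*253²))) = √(-316435 + √(-242659 + (-85 - 1*64009))) = √(-316435 + √(-242659 + (-85 - 64009))) = √(-316435 + √(-242659 - 64094)) = √(-316435 + √(-306753)) = √(-316435 + I*√306753) ≈ 0.492 + 562.53*I)
1/O = 1/(√(-316435 + I*√306753)) = (-316435 + I*√306753)^(-½)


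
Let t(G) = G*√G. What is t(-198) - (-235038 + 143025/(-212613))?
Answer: 16657425773/70871 - 594*I*√22 ≈ 2.3504e+5 - 2786.1*I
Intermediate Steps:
t(G) = G^(3/2)
t(-198) - (-235038 + 143025/(-212613)) = (-198)^(3/2) - (-235038 + 143025/(-212613)) = -594*I*√22 - (-235038 + 143025*(-1/212613)) = -594*I*√22 - (-235038 - 47675/70871) = -594*I*√22 - 1*(-16657425773/70871) = -594*I*√22 + 16657425773/70871 = 16657425773/70871 - 594*I*√22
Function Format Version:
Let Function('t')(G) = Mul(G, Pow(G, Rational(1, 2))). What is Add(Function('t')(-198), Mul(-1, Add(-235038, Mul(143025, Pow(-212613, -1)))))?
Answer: Add(Rational(16657425773, 70871), Mul(-594, I, Pow(22, Rational(1, 2)))) ≈ Add(2.3504e+5, Mul(-2786.1, I))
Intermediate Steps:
Function('t')(G) = Pow(G, Rational(3, 2))
Add(Function('t')(-198), Mul(-1, Add(-235038, Mul(143025, Pow(-212613, -1))))) = Add(Pow(-198, Rational(3, 2)), Mul(-1, Add(-235038, Mul(143025, Pow(-212613, -1))))) = Add(Mul(-594, I, Pow(22, Rational(1, 2))), Mul(-1, Add(-235038, Mul(143025, Rational(-1, 212613))))) = Add(Mul(-594, I, Pow(22, Rational(1, 2))), Mul(-1, Add(-235038, Rational(-47675, 70871)))) = Add(Mul(-594, I, Pow(22, Rational(1, 2))), Mul(-1, Rational(-16657425773, 70871))) = Add(Mul(-594, I, Pow(22, Rational(1, 2))), Rational(16657425773, 70871)) = Add(Rational(16657425773, 70871), Mul(-594, I, Pow(22, Rational(1, 2))))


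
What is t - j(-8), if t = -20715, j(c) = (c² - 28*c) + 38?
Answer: -21041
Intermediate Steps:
j(c) = 38 + c² - 28*c
t - j(-8) = -20715 - (38 + (-8)² - 28*(-8)) = -20715 - (38 + 64 + 224) = -20715 - 1*326 = -20715 - 326 = -21041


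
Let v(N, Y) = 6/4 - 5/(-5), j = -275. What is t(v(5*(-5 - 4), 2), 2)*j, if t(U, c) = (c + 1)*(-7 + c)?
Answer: 4125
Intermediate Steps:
v(N, Y) = 5/2 (v(N, Y) = 6*(¼) - 5*(-⅕) = 3/2 + 1 = 5/2)
t(U, c) = (1 + c)*(-7 + c)
t(v(5*(-5 - 4), 2), 2)*j = (-7 + 2² - 6*2)*(-275) = (-7 + 4 - 12)*(-275) = -15*(-275) = 4125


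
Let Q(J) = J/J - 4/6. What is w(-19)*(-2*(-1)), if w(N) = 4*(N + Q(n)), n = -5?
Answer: -448/3 ≈ -149.33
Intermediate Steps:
Q(J) = 1/3 (Q(J) = 1 - 4*1/6 = 1 - 2/3 = 1/3)
w(N) = 4/3 + 4*N (w(N) = 4*(N + 1/3) = 4*(1/3 + N) = 4/3 + 4*N)
w(-19)*(-2*(-1)) = (4/3 + 4*(-19))*(-2*(-1)) = (4/3 - 76)*2 = -224/3*2 = -448/3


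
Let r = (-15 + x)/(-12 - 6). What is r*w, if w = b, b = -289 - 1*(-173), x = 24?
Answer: 58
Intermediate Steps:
r = -1/2 (r = (-15 + 24)/(-12 - 6) = 9/(-18) = 9*(-1/18) = -1/2 ≈ -0.50000)
b = -116 (b = -289 + 173 = -116)
w = -116
r*w = -1/2*(-116) = 58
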